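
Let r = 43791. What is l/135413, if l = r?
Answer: 43791/135413 ≈ 0.32339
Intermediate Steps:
l = 43791
l/135413 = 43791/135413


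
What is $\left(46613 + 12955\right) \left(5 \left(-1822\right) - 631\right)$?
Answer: $-580251888$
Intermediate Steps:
$\left(46613 + 12955\right) \left(5 \left(-1822\right) - 631\right) = 59568 \left(-9110 - 631\right) = 59568 \left(-9741\right) = -580251888$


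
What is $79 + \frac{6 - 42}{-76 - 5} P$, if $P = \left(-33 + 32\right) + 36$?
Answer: $\frac{851}{9} \approx 94.556$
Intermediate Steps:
$P = 35$ ($P = -1 + 36 = 35$)
$79 + \frac{6 - 42}{-76 - 5} P = 79 + \frac{6 - 42}{-76 - 5} \cdot 35 = 79 + - \frac{36}{-81} \cdot 35 = 79 + \left(-36\right) \left(- \frac{1}{81}\right) 35 = 79 + \frac{4}{9} \cdot 35 = 79 + \frac{140}{9} = \frac{851}{9}$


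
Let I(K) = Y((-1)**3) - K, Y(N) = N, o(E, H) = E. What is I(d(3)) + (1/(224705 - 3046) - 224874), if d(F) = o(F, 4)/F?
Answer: -49845789283/221659 ≈ -2.2488e+5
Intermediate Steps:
d(F) = 1 (d(F) = F/F = 1)
I(K) = -1 - K (I(K) = (-1)**3 - K = -1 - K)
I(d(3)) + (1/(224705 - 3046) - 224874) = (-1 - 1*1) + (1/(224705 - 3046) - 224874) = (-1 - 1) + (1/221659 - 224874) = -2 + (1/221659 - 224874) = -2 - 49845345965/221659 = -49845789283/221659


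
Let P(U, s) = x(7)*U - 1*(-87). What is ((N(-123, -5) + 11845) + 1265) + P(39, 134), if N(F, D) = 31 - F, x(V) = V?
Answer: 13624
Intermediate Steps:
P(U, s) = 87 + 7*U (P(U, s) = 7*U - 1*(-87) = 7*U + 87 = 87 + 7*U)
((N(-123, -5) + 11845) + 1265) + P(39, 134) = (((31 - 1*(-123)) + 11845) + 1265) + (87 + 7*39) = (((31 + 123) + 11845) + 1265) + (87 + 273) = ((154 + 11845) + 1265) + 360 = (11999 + 1265) + 360 = 13264 + 360 = 13624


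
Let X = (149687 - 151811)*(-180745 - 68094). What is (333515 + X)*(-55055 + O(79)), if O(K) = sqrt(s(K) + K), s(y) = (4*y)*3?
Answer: -29116803020305 + 528867551*sqrt(1027) ≈ -2.9100e+13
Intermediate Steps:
s(y) = 12*y
X = 528534036 (X = -2124*(-248839) = 528534036)
O(K) = sqrt(13)*sqrt(K) (O(K) = sqrt(12*K + K) = sqrt(13*K) = sqrt(13)*sqrt(K))
(333515 + X)*(-55055 + O(79)) = (333515 + 528534036)*(-55055 + sqrt(13)*sqrt(79)) = 528867551*(-55055 + sqrt(1027)) = -29116803020305 + 528867551*sqrt(1027)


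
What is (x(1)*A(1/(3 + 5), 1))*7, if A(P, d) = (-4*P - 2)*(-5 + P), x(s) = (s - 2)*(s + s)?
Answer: -1365/8 ≈ -170.63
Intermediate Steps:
x(s) = 2*s*(-2 + s) (x(s) = (-2 + s)*(2*s) = 2*s*(-2 + s))
A(P, d) = (-5 + P)*(-2 - 4*P) (A(P, d) = (-2 - 4*P)*(-5 + P) = (-5 + P)*(-2 - 4*P))
(x(1)*A(1/(3 + 5), 1))*7 = ((2*1*(-2 + 1))*(10 - 4/(3 + 5)**2 + 18/(3 + 5)))*7 = ((2*1*(-1))*(10 - 4*(1/8)**2 + 18/8))*7 = -2*(10 - 4*(1/8)**2 + 18*(1/8))*7 = -2*(10 - 4*1/64 + 9/4)*7 = -2*(10 - 1/16 + 9/4)*7 = -2*195/16*7 = -195/8*7 = -1365/8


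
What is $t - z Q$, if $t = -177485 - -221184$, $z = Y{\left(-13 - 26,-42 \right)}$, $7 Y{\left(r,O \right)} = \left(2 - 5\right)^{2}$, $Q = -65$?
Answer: $\frac{306478}{7} \approx 43783.0$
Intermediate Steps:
$Y{\left(r,O \right)} = \frac{9}{7}$ ($Y{\left(r,O \right)} = \frac{\left(2 - 5\right)^{2}}{7} = \frac{\left(-3\right)^{2}}{7} = \frac{1}{7} \cdot 9 = \frac{9}{7}$)
$z = \frac{9}{7} \approx 1.2857$
$t = 43699$ ($t = -177485 + 221184 = 43699$)
$t - z Q = 43699 - \frac{9}{7} \left(-65\right) = 43699 - - \frac{585}{7} = 43699 + \frac{585}{7} = \frac{306478}{7}$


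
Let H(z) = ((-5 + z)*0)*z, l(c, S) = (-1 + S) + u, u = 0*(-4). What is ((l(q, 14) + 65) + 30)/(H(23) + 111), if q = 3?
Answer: 36/37 ≈ 0.97297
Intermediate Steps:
u = 0
l(c, S) = -1 + S (l(c, S) = (-1 + S) + 0 = -1 + S)
H(z) = 0 (H(z) = 0*z = 0)
((l(q, 14) + 65) + 30)/(H(23) + 111) = (((-1 + 14) + 65) + 30)/(0 + 111) = ((13 + 65) + 30)/111 = (78 + 30)*(1/111) = 108*(1/111) = 36/37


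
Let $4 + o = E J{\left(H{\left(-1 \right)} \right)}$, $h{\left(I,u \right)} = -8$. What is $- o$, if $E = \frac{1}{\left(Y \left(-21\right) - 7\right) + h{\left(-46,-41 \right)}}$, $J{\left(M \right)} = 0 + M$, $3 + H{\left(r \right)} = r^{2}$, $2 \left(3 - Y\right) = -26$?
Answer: $\frac{1402}{351} \approx 3.9943$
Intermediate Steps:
$Y = 16$ ($Y = 3 - -13 = 3 + 13 = 16$)
$H{\left(r \right)} = -3 + r^{2}$
$J{\left(M \right)} = M$
$E = - \frac{1}{351}$ ($E = \frac{1}{\left(16 \left(-21\right) - 7\right) - 8} = \frac{1}{\left(-336 - 7\right) - 8} = \frac{1}{-343 - 8} = \frac{1}{-351} = - \frac{1}{351} \approx -0.002849$)
$o = - \frac{1402}{351}$ ($o = -4 - \frac{-3 + \left(-1\right)^{2}}{351} = -4 - \frac{-3 + 1}{351} = -4 - - \frac{2}{351} = -4 + \frac{2}{351} = - \frac{1402}{351} \approx -3.9943$)
$- o = \left(-1\right) \left(- \frac{1402}{351}\right) = \frac{1402}{351}$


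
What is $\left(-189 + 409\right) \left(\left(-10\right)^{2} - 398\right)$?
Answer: $-65560$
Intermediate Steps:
$\left(-189 + 409\right) \left(\left(-10\right)^{2} - 398\right) = 220 \left(100 - 398\right) = 220 \left(-298\right) = -65560$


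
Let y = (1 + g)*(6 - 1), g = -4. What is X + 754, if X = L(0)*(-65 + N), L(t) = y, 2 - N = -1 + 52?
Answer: 2464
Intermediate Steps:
N = -49 (N = 2 - (-1 + 52) = 2 - 1*51 = 2 - 51 = -49)
y = -15 (y = (1 - 4)*(6 - 1) = -3*5 = -15)
L(t) = -15
X = 1710 (X = -15*(-65 - 49) = -15*(-114) = 1710)
X + 754 = 1710 + 754 = 2464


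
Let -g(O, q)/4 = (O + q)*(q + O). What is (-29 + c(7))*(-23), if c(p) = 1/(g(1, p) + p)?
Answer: 166106/249 ≈ 667.09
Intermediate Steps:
g(O, q) = -4*(O + q)**2 (g(O, q) = -4*(O + q)*(q + O) = -4*(O + q)*(O + q) = -4*(O + q)**2)
c(p) = 1/(p - 4*(1 + p)**2) (c(p) = 1/(-4*(1 + p)**2 + p) = 1/(p - 4*(1 + p)**2))
(-29 + c(7))*(-23) = (-29 + 1/(7 - 4*(1 + 7)**2))*(-23) = (-29 + 1/(7 - 4*8**2))*(-23) = (-29 + 1/(7 - 4*64))*(-23) = (-29 + 1/(7 - 256))*(-23) = (-29 + 1/(-249))*(-23) = (-29 - 1/249)*(-23) = -7222/249*(-23) = 166106/249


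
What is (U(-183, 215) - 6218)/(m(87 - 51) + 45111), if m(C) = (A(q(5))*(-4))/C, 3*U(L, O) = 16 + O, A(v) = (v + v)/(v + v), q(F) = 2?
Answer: -55269/405998 ≈ -0.13613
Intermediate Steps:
A(v) = 1 (A(v) = (2*v)/((2*v)) = (2*v)*(1/(2*v)) = 1)
U(L, O) = 16/3 + O/3 (U(L, O) = (16 + O)/3 = 16/3 + O/3)
m(C) = -4/C (m(C) = (1*(-4))/C = -4/C)
(U(-183, 215) - 6218)/(m(87 - 51) + 45111) = ((16/3 + (1/3)*215) - 6218)/(-4/(87 - 51) + 45111) = ((16/3 + 215/3) - 6218)/(-4/36 + 45111) = (77 - 6218)/(-4*1/36 + 45111) = -6141/(-1/9 + 45111) = -6141/405998/9 = -6141*9/405998 = -55269/405998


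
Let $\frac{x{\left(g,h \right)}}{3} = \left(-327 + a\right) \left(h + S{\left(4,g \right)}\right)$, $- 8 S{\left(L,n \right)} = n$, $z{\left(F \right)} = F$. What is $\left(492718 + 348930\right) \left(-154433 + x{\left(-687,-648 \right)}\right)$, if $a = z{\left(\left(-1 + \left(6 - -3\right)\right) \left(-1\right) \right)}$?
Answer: $345498713326$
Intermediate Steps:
$S{\left(L,n \right)} = - \frac{n}{8}$
$a = -8$ ($a = \left(-1 + \left(6 - -3\right)\right) \left(-1\right) = \left(-1 + \left(6 + 3\right)\right) \left(-1\right) = \left(-1 + 9\right) \left(-1\right) = 8 \left(-1\right) = -8$)
$x{\left(g,h \right)} = - 1005 h + \frac{1005 g}{8}$ ($x{\left(g,h \right)} = 3 \left(-327 - 8\right) \left(h - \frac{g}{8}\right) = 3 \left(- 335 \left(h - \frac{g}{8}\right)\right) = 3 \left(- 335 h + \frac{335 g}{8}\right) = - 1005 h + \frac{1005 g}{8}$)
$\left(492718 + 348930\right) \left(-154433 + x{\left(-687,-648 \right)}\right) = \left(492718 + 348930\right) \left(-154433 + \left(\left(-1005\right) \left(-648\right) + \frac{1005}{8} \left(-687\right)\right)\right) = 841648 \left(-154433 + \left(651240 - \frac{690435}{8}\right)\right) = 841648 \left(-154433 + \frac{4519485}{8}\right) = 841648 \cdot \frac{3284021}{8} = 345498713326$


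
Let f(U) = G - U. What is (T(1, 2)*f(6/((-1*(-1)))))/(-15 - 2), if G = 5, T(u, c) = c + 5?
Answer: 7/17 ≈ 0.41176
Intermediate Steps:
T(u, c) = 5 + c
f(U) = 5 - U
(T(1, 2)*f(6/((-1*(-1)))))/(-15 - 2) = ((5 + 2)*(5 - 6/((-1*(-1)))))/(-15 - 2) = (7*(5 - 6/1))/(-17) = (7*(5 - 6))*(-1/17) = (7*(-1))*(-1/17) = -7*(-1/17) = 7/17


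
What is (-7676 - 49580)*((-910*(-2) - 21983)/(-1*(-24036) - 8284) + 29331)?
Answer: -300595137963/179 ≈ -1.6793e+9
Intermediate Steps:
(-7676 - 49580)*((-910*(-2) - 21983)/(-1*(-24036) - 8284) + 29331) = -57256*((1820 - 21983)/(24036 - 8284) + 29331) = -57256*(-20163/15752 + 29331) = -57256*(-20163*1/15752 + 29331) = -57256*(-1833/1432 + 29331) = -57256*42000159/1432 = -300595137963/179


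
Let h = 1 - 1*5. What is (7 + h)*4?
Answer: 12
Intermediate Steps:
h = -4 (h = 1 - 5 = -4)
(7 + h)*4 = (7 - 4)*4 = 3*4 = 12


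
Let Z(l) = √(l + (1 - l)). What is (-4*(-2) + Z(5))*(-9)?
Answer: -81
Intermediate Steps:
Z(l) = 1 (Z(l) = √1 = 1)
(-4*(-2) + Z(5))*(-9) = (-4*(-2) + 1)*(-9) = (8 + 1)*(-9) = 9*(-9) = -81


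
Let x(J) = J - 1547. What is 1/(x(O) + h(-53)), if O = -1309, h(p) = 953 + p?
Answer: -1/1956 ≈ -0.00051125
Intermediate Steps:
x(J) = -1547 + J
1/(x(O) + h(-53)) = 1/((-1547 - 1309) + (953 - 53)) = 1/(-2856 + 900) = 1/(-1956) = -1/1956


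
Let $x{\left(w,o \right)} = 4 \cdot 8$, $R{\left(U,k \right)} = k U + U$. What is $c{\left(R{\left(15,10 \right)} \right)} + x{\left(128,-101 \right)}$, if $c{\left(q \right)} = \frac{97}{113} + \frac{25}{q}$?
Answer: $\frac{123094}{3729} \approx 33.01$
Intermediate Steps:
$R{\left(U,k \right)} = U + U k$ ($R{\left(U,k \right)} = U k + U = U + U k$)
$x{\left(w,o \right)} = 32$
$c{\left(q \right)} = \frac{97}{113} + \frac{25}{q}$ ($c{\left(q \right)} = 97 \cdot \frac{1}{113} + \frac{25}{q} = \frac{97}{113} + \frac{25}{q}$)
$c{\left(R{\left(15,10 \right)} \right)} + x{\left(128,-101 \right)} = \left(\frac{97}{113} + \frac{25}{15 \left(1 + 10\right)}\right) + 32 = \left(\frac{97}{113} + \frac{25}{15 \cdot 11}\right) + 32 = \left(\frac{97}{113} + \frac{25}{165}\right) + 32 = \left(\frac{97}{113} + 25 \cdot \frac{1}{165}\right) + 32 = \left(\frac{97}{113} + \frac{5}{33}\right) + 32 = \frac{3766}{3729} + 32 = \frac{123094}{3729}$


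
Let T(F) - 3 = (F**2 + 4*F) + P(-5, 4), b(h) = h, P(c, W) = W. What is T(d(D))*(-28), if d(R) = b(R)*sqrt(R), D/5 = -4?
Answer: 223804 + 4480*I*sqrt(5) ≈ 2.238e+5 + 10018.0*I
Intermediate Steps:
D = -20 (D = 5*(-4) = -20)
d(R) = R**(3/2) (d(R) = R*sqrt(R) = R**(3/2))
T(F) = 7 + F**2 + 4*F (T(F) = 3 + ((F**2 + 4*F) + 4) = 3 + (4 + F**2 + 4*F) = 7 + F**2 + 4*F)
T(d(D))*(-28) = (7 + ((-20)**(3/2))**2 + 4*(-20)**(3/2))*(-28) = (7 + (-40*I*sqrt(5))**2 + 4*(-40*I*sqrt(5)))*(-28) = (7 - 8000 - 160*I*sqrt(5))*(-28) = (-7993 - 160*I*sqrt(5))*(-28) = 223804 + 4480*I*sqrt(5)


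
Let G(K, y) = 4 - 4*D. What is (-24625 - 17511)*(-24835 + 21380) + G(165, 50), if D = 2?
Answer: 145579876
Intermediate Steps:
G(K, y) = -4 (G(K, y) = 4 - 4*2 = 4 - 8 = -4)
(-24625 - 17511)*(-24835 + 21380) + G(165, 50) = (-24625 - 17511)*(-24835 + 21380) - 4 = -42136*(-3455) - 4 = 145579880 - 4 = 145579876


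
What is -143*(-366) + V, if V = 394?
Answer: 52732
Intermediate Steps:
-143*(-366) + V = -143*(-366) + 394 = 52338 + 394 = 52732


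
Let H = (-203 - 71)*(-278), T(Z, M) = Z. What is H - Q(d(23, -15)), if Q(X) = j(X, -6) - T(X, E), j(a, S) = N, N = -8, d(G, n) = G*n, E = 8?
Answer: 75835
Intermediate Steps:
j(a, S) = -8
Q(X) = -8 - X
H = 76172 (H = -274*(-278) = 76172)
H - Q(d(23, -15)) = 76172 - (-8 - 23*(-15)) = 76172 - (-8 - 1*(-345)) = 76172 - (-8 + 345) = 76172 - 1*337 = 76172 - 337 = 75835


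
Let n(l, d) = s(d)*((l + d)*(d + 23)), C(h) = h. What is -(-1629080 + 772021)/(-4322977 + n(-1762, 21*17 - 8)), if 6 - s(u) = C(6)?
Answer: -857059/4322977 ≈ -0.19826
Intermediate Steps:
s(u) = 0 (s(u) = 6 - 1*6 = 6 - 6 = 0)
n(l, d) = 0 (n(l, d) = 0*((l + d)*(d + 23)) = 0*((d + l)*(23 + d)) = 0*((23 + d)*(d + l)) = 0)
-(-1629080 + 772021)/(-4322977 + n(-1762, 21*17 - 8)) = -(-1629080 + 772021)/(-4322977 + 0) = -(-857059)/(-4322977) = -(-857059)*(-1)/4322977 = -1*857059/4322977 = -857059/4322977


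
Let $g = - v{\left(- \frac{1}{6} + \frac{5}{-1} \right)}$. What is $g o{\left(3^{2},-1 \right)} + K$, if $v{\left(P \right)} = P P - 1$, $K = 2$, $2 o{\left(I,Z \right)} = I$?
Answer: $- \frac{909}{8} \approx -113.63$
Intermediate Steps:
$o{\left(I,Z \right)} = \frac{I}{2}$
$v{\left(P \right)} = -1 + P^{2}$ ($v{\left(P \right)} = P^{2} - 1 = -1 + P^{2}$)
$g = - \frac{925}{36}$ ($g = - (-1 + \left(- \frac{1}{6} + \frac{5}{-1}\right)^{2}) = - (-1 + \left(\left(-1\right) \frac{1}{6} + 5 \left(-1\right)\right)^{2}) = - (-1 + \left(- \frac{1}{6} - 5\right)^{2}) = - (-1 + \left(- \frac{31}{6}\right)^{2}) = - (-1 + \frac{961}{36}) = \left(-1\right) \frac{925}{36} = - \frac{925}{36} \approx -25.694$)
$g o{\left(3^{2},-1 \right)} + K = - \frac{925 \frac{3^{2}}{2}}{36} + 2 = - \frac{925 \cdot \frac{1}{2} \cdot 9}{36} + 2 = \left(- \frac{925}{36}\right) \frac{9}{2} + 2 = - \frac{925}{8} + 2 = - \frac{909}{8}$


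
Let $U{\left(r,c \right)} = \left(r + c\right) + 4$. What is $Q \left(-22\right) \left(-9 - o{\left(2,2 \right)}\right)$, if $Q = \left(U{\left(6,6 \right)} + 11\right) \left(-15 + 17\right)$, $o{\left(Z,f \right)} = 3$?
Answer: $14256$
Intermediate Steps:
$U{\left(r,c \right)} = 4 + c + r$ ($U{\left(r,c \right)} = \left(c + r\right) + 4 = 4 + c + r$)
$Q = 54$ ($Q = \left(\left(4 + 6 + 6\right) + 11\right) \left(-15 + 17\right) = \left(16 + 11\right) 2 = 27 \cdot 2 = 54$)
$Q \left(-22\right) \left(-9 - o{\left(2,2 \right)}\right) = 54 \left(-22\right) \left(-9 - 3\right) = - 1188 \left(-9 - 3\right) = \left(-1188\right) \left(-12\right) = 14256$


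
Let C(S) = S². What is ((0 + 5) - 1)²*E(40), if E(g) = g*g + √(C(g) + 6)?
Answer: 25600 + 16*√1606 ≈ 26241.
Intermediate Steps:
E(g) = g² + √(6 + g²) (E(g) = g*g + √(g² + 6) = g² + √(6 + g²))
((0 + 5) - 1)²*E(40) = ((0 + 5) - 1)²*(40² + √(6 + 40²)) = (5 - 1)²*(1600 + √(6 + 1600)) = 4²*(1600 + √1606) = 16*(1600 + √1606) = 25600 + 16*√1606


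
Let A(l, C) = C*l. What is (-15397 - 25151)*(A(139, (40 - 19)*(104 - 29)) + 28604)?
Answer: -10036805892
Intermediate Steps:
(-15397 - 25151)*(A(139, (40 - 19)*(104 - 29)) + 28604) = (-15397 - 25151)*(((40 - 19)*(104 - 29))*139 + 28604) = -40548*((21*75)*139 + 28604) = -40548*(1575*139 + 28604) = -40548*(218925 + 28604) = -40548*247529 = -10036805892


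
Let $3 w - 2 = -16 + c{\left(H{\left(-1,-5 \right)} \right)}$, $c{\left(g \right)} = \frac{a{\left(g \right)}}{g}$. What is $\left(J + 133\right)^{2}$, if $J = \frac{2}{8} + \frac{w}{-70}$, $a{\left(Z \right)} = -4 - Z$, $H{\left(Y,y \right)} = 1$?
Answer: $\frac{3136336009}{176400} \approx 17780.0$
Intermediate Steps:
$c{\left(g \right)} = \frac{-4 - g}{g}$
$w = - \frac{19}{3}$ ($w = \frac{2}{3} + \frac{-16 + \frac{-4 - 1}{1}}{3} = \frac{2}{3} + \frac{-16 + 1 \left(-4 - 1\right)}{3} = \frac{2}{3} + \frac{-16 + 1 \left(-5\right)}{3} = \frac{2}{3} + \frac{-16 - 5}{3} = \frac{2}{3} + \frac{1}{3} \left(-21\right) = \frac{2}{3} - 7 = - \frac{19}{3} \approx -6.3333$)
$J = \frac{143}{420}$ ($J = \frac{2}{8} - \frac{19}{3 \left(-70\right)} = 2 \cdot \frac{1}{8} - - \frac{19}{210} = \frac{1}{4} + \frac{19}{210} = \frac{143}{420} \approx 0.34048$)
$\left(J + 133\right)^{2} = \left(\frac{143}{420} + 133\right)^{2} = \left(\frac{56003}{420}\right)^{2} = \frac{3136336009}{176400}$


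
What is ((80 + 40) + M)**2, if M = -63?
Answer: 3249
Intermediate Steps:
((80 + 40) + M)**2 = ((80 + 40) - 63)**2 = (120 - 63)**2 = 57**2 = 3249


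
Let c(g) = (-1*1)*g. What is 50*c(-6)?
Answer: 300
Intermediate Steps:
c(g) = -g
50*c(-6) = 50*(-1*(-6)) = 50*6 = 300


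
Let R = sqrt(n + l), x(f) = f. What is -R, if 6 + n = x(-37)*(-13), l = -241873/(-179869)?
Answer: -4*sqrt(963194537882)/179869 ≈ -21.825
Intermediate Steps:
l = 241873/179869 (l = -241873*(-1/179869) = 241873/179869 ≈ 1.3447)
n = 475 (n = -6 - 37*(-13) = -6 + 481 = 475)
R = 4*sqrt(963194537882)/179869 (R = sqrt(475 + 241873/179869) = sqrt(85679648/179869) = 4*sqrt(963194537882)/179869 ≈ 21.825)
-R = -4*sqrt(963194537882)/179869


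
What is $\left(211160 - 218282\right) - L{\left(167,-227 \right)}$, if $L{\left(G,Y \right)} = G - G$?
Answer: $-7122$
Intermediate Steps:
$L{\left(G,Y \right)} = 0$
$\left(211160 - 218282\right) - L{\left(167,-227 \right)} = \left(211160 - 218282\right) - 0 = -7122 + 0 = -7122$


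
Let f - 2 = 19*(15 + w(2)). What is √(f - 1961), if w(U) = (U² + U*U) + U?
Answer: 2*I*√371 ≈ 38.523*I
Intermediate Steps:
w(U) = U + 2*U² (w(U) = (U² + U²) + U = 2*U² + U = U + 2*U²)
f = 477 (f = 2 + 19*(15 + 2*(1 + 2*2)) = 2 + 19*(15 + 2*(1 + 4)) = 2 + 19*(15 + 2*5) = 2 + 19*(15 + 10) = 2 + 19*25 = 2 + 475 = 477)
√(f - 1961) = √(477 - 1961) = √(-1484) = 2*I*√371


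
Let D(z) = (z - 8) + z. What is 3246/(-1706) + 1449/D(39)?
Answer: 160341/8530 ≈ 18.797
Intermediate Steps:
D(z) = -8 + 2*z (D(z) = (-8 + z) + z = -8 + 2*z)
3246/(-1706) + 1449/D(39) = 3246/(-1706) + 1449/(-8 + 2*39) = 3246*(-1/1706) + 1449/(-8 + 78) = -1623/853 + 1449/70 = -1623/853 + 1449*(1/70) = -1623/853 + 207/10 = 160341/8530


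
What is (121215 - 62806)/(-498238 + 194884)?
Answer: -58409/303354 ≈ -0.19254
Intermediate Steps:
(121215 - 62806)/(-498238 + 194884) = 58409/(-303354) = 58409*(-1/303354) = -58409/303354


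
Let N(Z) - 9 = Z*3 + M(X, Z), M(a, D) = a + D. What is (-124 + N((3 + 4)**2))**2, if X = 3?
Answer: 7056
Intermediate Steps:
M(a, D) = D + a
N(Z) = 12 + 4*Z (N(Z) = 9 + (Z*3 + (Z + 3)) = 9 + (3*Z + (3 + Z)) = 9 + (3 + 4*Z) = 12 + 4*Z)
(-124 + N((3 + 4)**2))**2 = (-124 + (12 + 4*(3 + 4)**2))**2 = (-124 + (12 + 4*7**2))**2 = (-124 + (12 + 4*49))**2 = (-124 + (12 + 196))**2 = (-124 + 208)**2 = 84**2 = 7056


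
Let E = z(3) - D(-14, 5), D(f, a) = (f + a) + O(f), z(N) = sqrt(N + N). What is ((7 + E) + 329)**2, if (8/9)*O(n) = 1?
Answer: 7568385/64 + 2751*sqrt(6)/4 ≈ 1.1994e+5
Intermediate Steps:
z(N) = sqrt(2)*sqrt(N) (z(N) = sqrt(2*N) = sqrt(2)*sqrt(N))
O(n) = 9/8 (O(n) = (9/8)*1 = 9/8)
D(f, a) = 9/8 + a + f (D(f, a) = (f + a) + 9/8 = (a + f) + 9/8 = 9/8 + a + f)
E = 63/8 + sqrt(6) (E = sqrt(2)*sqrt(3) - (9/8 + 5 - 14) = sqrt(6) - 1*(-63/8) = sqrt(6) + 63/8 = 63/8 + sqrt(6) ≈ 10.324)
((7 + E) + 329)**2 = ((7 + (63/8 + sqrt(6))) + 329)**2 = ((119/8 + sqrt(6)) + 329)**2 = (2751/8 + sqrt(6))**2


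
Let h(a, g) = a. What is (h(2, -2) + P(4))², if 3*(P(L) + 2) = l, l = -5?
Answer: 25/9 ≈ 2.7778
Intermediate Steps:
P(L) = -11/3 (P(L) = -2 + (⅓)*(-5) = -2 - 5/3 = -11/3)
(h(2, -2) + P(4))² = (2 - 11/3)² = (-5/3)² = 25/9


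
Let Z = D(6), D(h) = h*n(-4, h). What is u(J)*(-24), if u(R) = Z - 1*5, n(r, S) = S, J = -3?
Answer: -744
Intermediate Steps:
D(h) = h² (D(h) = h*h = h²)
Z = 36 (Z = 6² = 36)
u(R) = 31 (u(R) = 36 - 1*5 = 36 - 5 = 31)
u(J)*(-24) = 31*(-24) = -744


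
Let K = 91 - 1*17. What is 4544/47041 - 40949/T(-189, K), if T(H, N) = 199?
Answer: -1925377653/9361159 ≈ -205.68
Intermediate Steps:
K = 74 (K = 91 - 17 = 74)
4544/47041 - 40949/T(-189, K) = 4544/47041 - 40949/199 = -1925377653/9361159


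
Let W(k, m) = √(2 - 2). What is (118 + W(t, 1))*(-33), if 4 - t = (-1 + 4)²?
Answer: -3894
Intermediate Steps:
t = -5 (t = 4 - (-1 + 4)² = 4 - 1*3² = 4 - 1*9 = 4 - 9 = -5)
W(k, m) = 0 (W(k, m) = √0 = 0)
(118 + W(t, 1))*(-33) = (118 + 0)*(-33) = 118*(-33) = -3894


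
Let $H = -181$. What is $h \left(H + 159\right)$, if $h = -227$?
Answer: $4994$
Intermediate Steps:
$h \left(H + 159\right) = - 227 \left(-181 + 159\right) = \left(-227\right) \left(-22\right) = 4994$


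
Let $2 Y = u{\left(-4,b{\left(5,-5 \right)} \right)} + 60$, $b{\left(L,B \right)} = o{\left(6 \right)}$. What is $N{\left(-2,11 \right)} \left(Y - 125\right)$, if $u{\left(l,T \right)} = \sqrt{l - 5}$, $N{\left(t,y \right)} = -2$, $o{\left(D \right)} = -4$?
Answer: $190 - 3 i \approx 190.0 - 3.0 i$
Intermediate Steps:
$b{\left(L,B \right)} = -4$
$u{\left(l,T \right)} = \sqrt{-5 + l}$
$Y = 30 + \frac{3 i}{2}$ ($Y = \frac{\sqrt{-5 - 4} + 60}{2} = \frac{\sqrt{-9} + 60}{2} = \frac{3 i + 60}{2} = \frac{60 + 3 i}{2} = 30 + \frac{3 i}{2} \approx 30.0 + 1.5 i$)
$N{\left(-2,11 \right)} \left(Y - 125\right) = - 2 \left(\left(30 + \frac{3 i}{2}\right) - 125\right) = - 2 \left(-95 + \frac{3 i}{2}\right) = 190 - 3 i$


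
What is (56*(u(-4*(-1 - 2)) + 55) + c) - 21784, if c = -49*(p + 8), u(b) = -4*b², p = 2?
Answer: -51450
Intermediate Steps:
c = -490 (c = -49*(2 + 8) = -49*10 = -490)
(56*(u(-4*(-1 - 2)) + 55) + c) - 21784 = (56*(-4*16*(-1 - 2)² + 55) - 490) - 21784 = (56*(-4*(-4*(-3))² + 55) - 490) - 21784 = (56*(-4*12² + 55) - 490) - 21784 = (56*(-4*144 + 55) - 490) - 21784 = (56*(-576 + 55) - 490) - 21784 = (56*(-521) - 490) - 21784 = (-29176 - 490) - 21784 = -29666 - 21784 = -51450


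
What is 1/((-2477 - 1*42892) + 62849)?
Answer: 1/17480 ≈ 5.7208e-5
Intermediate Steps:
1/((-2477 - 1*42892) + 62849) = 1/((-2477 - 42892) + 62849) = 1/(-45369 + 62849) = 1/17480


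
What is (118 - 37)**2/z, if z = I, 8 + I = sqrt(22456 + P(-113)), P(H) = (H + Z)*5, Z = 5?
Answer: 1458/607 + 729*sqrt(5479)/1214 ≈ 46.851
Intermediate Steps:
P(H) = 25 + 5*H (P(H) = (H + 5)*5 = (5 + H)*5 = 25 + 5*H)
I = -8 + 2*sqrt(5479) (I = -8 + sqrt(22456 + (25 + 5*(-113))) = -8 + sqrt(22456 + (25 - 565)) = -8 + sqrt(22456 - 540) = -8 + sqrt(21916) = -8 + 2*sqrt(5479) ≈ 140.04)
z = -8 + 2*sqrt(5479) ≈ 140.04
(118 - 37)**2/z = (118 - 37)**2/(-8 + 2*sqrt(5479)) = 81**2/(-8 + 2*sqrt(5479)) = 6561/(-8 + 2*sqrt(5479))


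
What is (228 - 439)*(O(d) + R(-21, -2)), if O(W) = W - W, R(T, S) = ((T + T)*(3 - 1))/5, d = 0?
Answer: 17724/5 ≈ 3544.8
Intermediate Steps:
R(T, S) = 4*T/5 (R(T, S) = ((2*T)*2)*(1/5) = (4*T)*(1/5) = 4*T/5)
O(W) = 0
(228 - 439)*(O(d) + R(-21, -2)) = (228 - 439)*(0 + (4/5)*(-21)) = -211*(0 - 84/5) = -211*(-84/5) = 17724/5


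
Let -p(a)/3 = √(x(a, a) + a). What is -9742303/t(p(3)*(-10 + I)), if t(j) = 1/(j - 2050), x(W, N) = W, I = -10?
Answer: 19971721150 - 584538180*√6 ≈ 1.8540e+10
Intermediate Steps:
p(a) = -3*√2*√a (p(a) = -3*√(a + a) = -3*√2*√a)
t(j) = 1/(-2050 + j)
-9742303/t(p(3)*(-10 + I)) = -(-19971721150 - 29226909*√6*(-10 - 10)) = -(-19971721150 + 584538180*√6) = -9742303*(-2050 + 60*√6) = 19971721150 - 584538180*√6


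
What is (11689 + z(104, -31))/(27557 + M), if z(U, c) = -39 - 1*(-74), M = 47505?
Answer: 5862/37531 ≈ 0.15619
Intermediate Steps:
z(U, c) = 35 (z(U, c) = -39 + 74 = 35)
(11689 + z(104, -31))/(27557 + M) = (11689 + 35)/(27557 + 47505) = 11724/75062 = 11724*(1/75062) = 5862/37531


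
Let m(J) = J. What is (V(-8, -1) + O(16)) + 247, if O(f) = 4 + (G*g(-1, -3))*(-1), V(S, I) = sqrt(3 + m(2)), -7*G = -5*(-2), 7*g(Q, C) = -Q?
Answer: 12309/49 + sqrt(5) ≈ 253.44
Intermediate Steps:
g(Q, C) = -Q/7 (g(Q, C) = (-Q)/7 = -Q/7)
G = -10/7 (G = -(-5)*(-2)/7 = -1/7*10 = -10/7 ≈ -1.4286)
V(S, I) = sqrt(5) (V(S, I) = sqrt(3 + 2) = sqrt(5))
O(f) = 206/49 (O(f) = 4 - (-10)*(-1)/49*(-1) = 4 - 10/7*1/7*(-1) = 4 - 10/49*(-1) = 4 + 10/49 = 206/49)
(V(-8, -1) + O(16)) + 247 = (sqrt(5) + 206/49) + 247 = (206/49 + sqrt(5)) + 247 = 12309/49 + sqrt(5)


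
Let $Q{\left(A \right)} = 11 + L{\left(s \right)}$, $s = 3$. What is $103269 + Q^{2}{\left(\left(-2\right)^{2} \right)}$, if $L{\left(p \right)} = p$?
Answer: $103465$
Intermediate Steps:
$Q{\left(A \right)} = 14$ ($Q{\left(A \right)} = 11 + 3 = 14$)
$103269 + Q^{2}{\left(\left(-2\right)^{2} \right)} = 103269 + 14^{2} = 103269 + 196 = 103465$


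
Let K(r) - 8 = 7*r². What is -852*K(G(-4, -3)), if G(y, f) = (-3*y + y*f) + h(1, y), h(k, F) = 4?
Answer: -4682592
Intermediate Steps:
G(y, f) = 4 - 3*y + f*y (G(y, f) = (-3*y + y*f) + 4 = (-3*y + f*y) + 4 = 4 - 3*y + f*y)
K(r) = 8 + 7*r²
-852*K(G(-4, -3)) = -852*(8 + 7*(4 - 3*(-4) - 3*(-4))²) = -852*(8 + 7*(4 + 12 + 12)²) = -852*(8 + 7*28²) = -852*(8 + 7*784) = -852*(8 + 5488) = -852*5496 = -4682592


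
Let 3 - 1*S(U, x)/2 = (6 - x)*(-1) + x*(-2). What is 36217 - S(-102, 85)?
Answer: 36029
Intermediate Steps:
S(U, x) = 18 + 2*x (S(U, x) = 6 - 2*((6 - x)*(-1) + x*(-2)) = 6 - 2*((-6 + x) - 2*x) = 6 - 2*(-6 - x) = 6 + (12 + 2*x) = 18 + 2*x)
36217 - S(-102, 85) = 36217 - (18 + 2*85) = 36217 - (18 + 170) = 36217 - 1*188 = 36217 - 188 = 36029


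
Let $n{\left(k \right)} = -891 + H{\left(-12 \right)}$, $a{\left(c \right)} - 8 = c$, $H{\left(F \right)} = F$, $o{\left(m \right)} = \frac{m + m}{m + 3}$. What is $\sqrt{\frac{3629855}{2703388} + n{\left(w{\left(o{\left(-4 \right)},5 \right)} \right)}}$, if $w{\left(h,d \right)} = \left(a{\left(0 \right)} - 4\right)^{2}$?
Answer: $\frac{i \sqrt{1647397006069123}}{1351694} \approx 30.028 i$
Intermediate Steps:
$o{\left(m \right)} = \frac{2 m}{3 + m}$
$a{\left(c \right)} = 8 + c$
$w{\left(h,d \right)} = 16$ ($w{\left(h,d \right)} = \left(\left(8 + 0\right) - 4\right)^{2} = \left(8 - 4\right)^{2} = 4^{2} = 16$)
$n{\left(k \right)} = -903$ ($n{\left(k \right)} = -891 - 12 = -903$)
$\sqrt{\frac{3629855}{2703388} + n{\left(w{\left(o{\left(-4 \right)},5 \right)} \right)}} = \sqrt{\frac{3629855}{2703388} - 903} = \sqrt{- \frac{2437529509}{2703388}} = \frac{i \sqrt{1647397006069123}}{1351694}$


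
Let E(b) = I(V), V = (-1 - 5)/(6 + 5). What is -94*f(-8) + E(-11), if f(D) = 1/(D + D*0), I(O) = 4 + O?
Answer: 669/44 ≈ 15.205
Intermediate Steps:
V = -6/11 ≈ -0.54545
f(D) = 1/D (f(D) = 1/(D + 0) = 1/D)
E(b) = 38/11 (E(b) = 4 - 6/11 = 38/11)
-94*f(-8) + E(-11) = -94/(-8) + 38/11 = -94*(-⅛) + 38/11 = 47/4 + 38/11 = 669/44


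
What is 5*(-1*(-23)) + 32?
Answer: 147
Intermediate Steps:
5*(-1*(-23)) + 32 = 5*23 + 32 = 115 + 32 = 147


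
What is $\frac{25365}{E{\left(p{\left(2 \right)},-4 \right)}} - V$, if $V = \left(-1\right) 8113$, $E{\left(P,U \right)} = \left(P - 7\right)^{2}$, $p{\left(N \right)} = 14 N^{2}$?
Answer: $\frac{19504678}{2401} \approx 8123.6$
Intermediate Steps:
$E{\left(P,U \right)} = \left(-7 + P\right)^{2}$
$V = -8113$
$\frac{25365}{E{\left(p{\left(2 \right)},-4 \right)}} - V = \frac{25365}{\left(-7 + 14 \cdot 2^{2}\right)^{2}} - -8113 = \frac{25365}{\left(-7 + 14 \cdot 4\right)^{2}} + 8113 = \frac{25365}{\left(-7 + 56\right)^{2}} + 8113 = \frac{25365}{49^{2}} + 8113 = \frac{25365}{2401} + 8113 = \frac{19504678}{2401}$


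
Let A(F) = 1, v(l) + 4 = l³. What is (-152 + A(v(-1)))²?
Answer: 22801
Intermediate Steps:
v(l) = -4 + l³
(-152 + A(v(-1)))² = (-152 + 1)² = (-151)² = 22801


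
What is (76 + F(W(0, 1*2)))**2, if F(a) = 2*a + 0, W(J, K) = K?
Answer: 6400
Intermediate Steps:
F(a) = 2*a
(76 + F(W(0, 1*2)))**2 = (76 + 2*(1*2))**2 = (76 + 2*2)**2 = (76 + 4)**2 = 80**2 = 6400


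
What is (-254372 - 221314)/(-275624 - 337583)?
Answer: 475686/613207 ≈ 0.77573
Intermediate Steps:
(-254372 - 221314)/(-275624 - 337583) = -475686/(-613207) = -475686*(-1/613207) = 475686/613207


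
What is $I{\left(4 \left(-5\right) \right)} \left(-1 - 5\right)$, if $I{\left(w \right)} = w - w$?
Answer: $0$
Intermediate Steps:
$I{\left(w \right)} = 0$
$I{\left(4 \left(-5\right) \right)} \left(-1 - 5\right) = 0 \left(-1 - 5\right) = 0 \left(-6\right) = 0$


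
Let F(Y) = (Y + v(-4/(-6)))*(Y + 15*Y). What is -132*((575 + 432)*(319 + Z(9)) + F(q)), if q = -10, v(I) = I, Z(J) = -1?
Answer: -42466952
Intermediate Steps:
F(Y) = 16*Y*(2/3 + Y) (F(Y) = (Y - 4/(-6))*(Y + 15*Y) = (Y - 4*(-1/6))*(16*Y) = (Y + 2/3)*(16*Y) = (2/3 + Y)*(16*Y) = 16*Y*(2/3 + Y))
-132*((575 + 432)*(319 + Z(9)) + F(q)) = -132*((575 + 432)*(319 - 1) + (16/3)*(-10)*(2 + 3*(-10))) = -132*(1007*318 + (16/3)*(-10)*(2 - 30)) = -132*(320226 + (16/3)*(-10)*(-28)) = -132*(320226 + 4480/3) = -132*965158/3 = -42466952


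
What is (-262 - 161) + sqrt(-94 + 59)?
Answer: -423 + I*sqrt(35) ≈ -423.0 + 5.9161*I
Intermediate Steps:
(-262 - 161) + sqrt(-94 + 59) = -423 + sqrt(-35) = -423 + I*sqrt(35)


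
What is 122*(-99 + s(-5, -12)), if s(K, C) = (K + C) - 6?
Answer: -14884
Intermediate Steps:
s(K, C) = -6 + C + K (s(K, C) = (C + K) - 6 = -6 + C + K)
122*(-99 + s(-5, -12)) = 122*(-99 + (-6 - 12 - 5)) = 122*(-99 - 23) = 122*(-122) = -14884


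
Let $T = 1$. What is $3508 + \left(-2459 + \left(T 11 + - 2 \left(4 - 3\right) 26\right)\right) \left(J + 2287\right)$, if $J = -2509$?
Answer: $558508$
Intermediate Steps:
$3508 + \left(-2459 + \left(T 11 + - 2 \left(4 - 3\right) 26\right)\right) \left(J + 2287\right) = 3508 + \left(-2459 + \left(1 \cdot 11 + - 2 \left(4 - 3\right) 26\right)\right) \left(-2509 + 2287\right) = 3508 + \left(-2459 + \left(11 + \left(-2\right) 1 \cdot 26\right)\right) \left(-222\right) = 3508 + \left(-2459 + \left(11 - 52\right)\right) \left(-222\right) = 3508 + \left(-2459 - 41\right) \left(-222\right) = 3508 - -555000 = 3508 + 555000 = 558508$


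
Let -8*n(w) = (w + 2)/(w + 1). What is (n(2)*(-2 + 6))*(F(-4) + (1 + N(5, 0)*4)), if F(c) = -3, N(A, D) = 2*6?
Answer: -92/3 ≈ -30.667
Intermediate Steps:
N(A, D) = 12
n(w) = -(2 + w)/(8*(1 + w)) (n(w) = -(w + 2)/(8*(w + 1)) = -(2 + w)/(8*(1 + w)))
(n(2)*(-2 + 6))*(F(-4) + (1 + N(5, 0)*4)) = (((-2 - 1*2)/(8*(1 + 2)))*(-2 + 6))*(-3 + (1 + 12*4)) = (((⅛)*(-2 - 2)/3)*4)*(-3 + (1 + 48)) = (((⅛)*(⅓)*(-4))*4)*(-3 + 49) = -⅙*4*46 = -⅔*46 = -92/3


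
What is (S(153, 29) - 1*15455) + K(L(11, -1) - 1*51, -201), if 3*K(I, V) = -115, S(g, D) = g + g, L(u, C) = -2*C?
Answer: -45562/3 ≈ -15187.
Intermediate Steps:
S(g, D) = 2*g
K(I, V) = -115/3 (K(I, V) = (1/3)*(-115) = -115/3)
(S(153, 29) - 1*15455) + K(L(11, -1) - 1*51, -201) = (2*153 - 1*15455) - 115/3 = (306 - 15455) - 115/3 = -15149 - 115/3 = -45562/3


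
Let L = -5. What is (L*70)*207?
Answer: -72450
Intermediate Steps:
(L*70)*207 = -5*70*207 = -350*207 = -72450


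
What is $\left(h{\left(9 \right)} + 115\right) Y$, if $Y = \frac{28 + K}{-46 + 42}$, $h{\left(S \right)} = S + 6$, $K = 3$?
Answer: $- \frac{2015}{2} \approx -1007.5$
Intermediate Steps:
$h{\left(S \right)} = 6 + S$
$Y = - \frac{31}{4}$ ($Y = \frac{28 + 3}{-46 + 42} = \frac{31}{-4} = 31 \left(- \frac{1}{4}\right) = - \frac{31}{4} \approx -7.75$)
$\left(h{\left(9 \right)} + 115\right) Y = \left(\left(6 + 9\right) + 115\right) \left(- \frac{31}{4}\right) = \left(15 + 115\right) \left(- \frac{31}{4}\right) = 130 \left(- \frac{31}{4}\right) = - \frac{2015}{2}$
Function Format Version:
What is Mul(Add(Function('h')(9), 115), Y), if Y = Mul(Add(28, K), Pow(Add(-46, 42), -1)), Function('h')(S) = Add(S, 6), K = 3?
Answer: Rational(-2015, 2) ≈ -1007.5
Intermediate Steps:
Function('h')(S) = Add(6, S)
Y = Rational(-31, 4) (Y = Mul(Add(28, 3), Pow(Add(-46, 42), -1)) = Mul(31, Pow(-4, -1)) = Mul(31, Rational(-1, 4)) = Rational(-31, 4) ≈ -7.7500)
Mul(Add(Function('h')(9), 115), Y) = Mul(Add(Add(6, 9), 115), Rational(-31, 4)) = Mul(Add(15, 115), Rational(-31, 4)) = Mul(130, Rational(-31, 4)) = Rational(-2015, 2)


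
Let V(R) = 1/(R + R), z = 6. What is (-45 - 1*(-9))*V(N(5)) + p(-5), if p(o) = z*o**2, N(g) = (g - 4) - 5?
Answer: 309/2 ≈ 154.50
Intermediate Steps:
N(g) = -9 + g (N(g) = (-4 + g) - 5 = -9 + g)
p(o) = 6*o**2
V(R) = 1/(2*R)
(-45 - 1*(-9))*V(N(5)) + p(-5) = (-45 - 1*(-9))*(1/(2*(-9 + 5))) + 6*(-5)**2 = (-45 + 9)*((1/2)/(-4)) + 6*25 = -18*(-1)/4 + 150 = -36*(-1/8) + 150 = 9/2 + 150 = 309/2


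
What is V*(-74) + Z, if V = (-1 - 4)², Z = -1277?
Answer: -3127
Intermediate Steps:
V = 25 (V = (-5)² = 25)
V*(-74) + Z = 25*(-74) - 1277 = -1850 - 1277 = -3127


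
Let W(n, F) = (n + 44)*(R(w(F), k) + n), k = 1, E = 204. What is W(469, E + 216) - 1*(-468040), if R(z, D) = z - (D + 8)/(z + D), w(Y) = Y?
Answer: 389040220/421 ≈ 9.2409e+5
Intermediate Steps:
R(z, D) = z - (8 + D)/(D + z)
W(n, F) = (44 + n)*(n + (-9 + F + F²)/(1 + F)) (W(n, F) = (n + 44)*((-8 + F² - 1*1 + 1*F)/(1 + F) + n) = (44 + n)*((-8 + F² - 1 + F)/(1 + F) + n) = (44 + n)*((-9 + F + F²)/(1 + F) + n) = (44 + n)*(n + (-9 + F + F²)/(1 + F)))
W(469, E + 216) - 1*(-468040) = (-396 + 44*(204 + 216) + 44*(204 + 216)² + 469*(-9 + (204 + 216) + (204 + 216)²) + 469*(1 + (204 + 216))*(44 + 469))/(1 + (204 + 216)) - 1*(-468040) = (-396 + 44*420 + 44*420² + 469*(-9 + 420 + 420²) + 469*(1 + 420)*513)/(1 + 420) + 468040 = (-396 + 18480 + 44*176400 + 469*(-9 + 420 + 176400) + 469*421*513)/421 + 468040 = (-396 + 18480 + 7761600 + 469*176811 + 101291337)/421 + 468040 = (-396 + 18480 + 7761600 + 82924359 + 101291337)/421 + 468040 = (1/421)*191995380 + 468040 = 191995380/421 + 468040 = 389040220/421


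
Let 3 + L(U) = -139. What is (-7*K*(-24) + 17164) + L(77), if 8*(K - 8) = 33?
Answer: 19059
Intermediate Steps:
K = 97/8 (K = 8 + (⅛)*33 = 8 + 33/8 = 97/8 ≈ 12.125)
L(U) = -142 (L(U) = -3 - 139 = -142)
(-7*K*(-24) + 17164) + L(77) = (-7*97/8*(-24) + 17164) - 142 = (-679/8*(-24) + 17164) - 142 = (2037 + 17164) - 142 = 19201 - 142 = 19059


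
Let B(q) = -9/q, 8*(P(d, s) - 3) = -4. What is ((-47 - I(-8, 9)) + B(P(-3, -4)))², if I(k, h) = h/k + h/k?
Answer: 935089/400 ≈ 2337.7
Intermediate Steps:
P(d, s) = 5/2 (P(d, s) = 3 + (⅛)*(-4) = 3 - ½ = 5/2)
I(k, h) = 2*h/k
((-47 - I(-8, 9)) + B(P(-3, -4)))² = ((-47 - 2*9/(-8)) - 9/5/2)² = ((-47 - 2*9*(-1)/8) - 9*⅖)² = ((-47 - 1*(-9/4)) - 18/5)² = ((-47 + 9/4) - 18/5)² = (-179/4 - 18/5)² = (-967/20)² = 935089/400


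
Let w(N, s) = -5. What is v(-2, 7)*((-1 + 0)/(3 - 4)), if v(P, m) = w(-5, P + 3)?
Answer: -5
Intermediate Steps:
v(P, m) = -5
v(-2, 7)*((-1 + 0)/(3 - 4)) = -5*(-1 + 0)/(3 - 4) = -(-5)/(-1) = -(-5)*(-1) = -5*1 = -5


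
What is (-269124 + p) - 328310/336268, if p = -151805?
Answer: -70772640641/168134 ≈ -4.2093e+5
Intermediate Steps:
(-269124 + p) - 328310/336268 = (-269124 - 151805) - 328310/336268 = -420929 - 328310/336268 = -420929 - 1*164155/168134 = -420929 - 164155/168134 = -70772640641/168134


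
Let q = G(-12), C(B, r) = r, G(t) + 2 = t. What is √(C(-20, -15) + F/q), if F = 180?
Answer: I*√1365/7 ≈ 5.278*I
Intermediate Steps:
G(t) = -2 + t
q = -14 (q = -2 - 12 = -14)
√(C(-20, -15) + F/q) = √(-15 + 180/(-14)) = √(-15 + 180*(-1/14)) = √(-15 - 90/7) = √(-195/7) = I*√1365/7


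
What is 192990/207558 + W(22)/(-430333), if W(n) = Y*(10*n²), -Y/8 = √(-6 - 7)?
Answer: 32165/34593 + 38720*I*√13/430333 ≈ 0.92981 + 0.32442*I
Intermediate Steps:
Y = -8*I*√13 (Y = -8*√(-6 - 7) = -8*I*√13 ≈ -28.844*I)
W(n) = -80*I*√13*n² (W(n) = (-8*I*√13)*(10*n²) = -80*I*√13*n²)
192990/207558 + W(22)/(-430333) = 192990/207558 - 80*I*√13*22²/(-430333) = 192990*(1/207558) - 80*I*√13*484*(-1/430333) = 32165/34593 - 38720*I*√13*(-1/430333) = 32165/34593 + 38720*I*√13/430333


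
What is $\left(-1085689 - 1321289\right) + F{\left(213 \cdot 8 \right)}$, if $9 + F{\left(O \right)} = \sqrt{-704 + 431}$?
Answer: $-2406987 + i \sqrt{273} \approx -2.407 \cdot 10^{6} + 16.523 i$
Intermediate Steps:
$F{\left(O \right)} = -9 + i \sqrt{273}$ ($F{\left(O \right)} = -9 + \sqrt{-704 + 431} = -9 + \sqrt{-273} = -9 + i \sqrt{273}$)
$\left(-1085689 - 1321289\right) + F{\left(213 \cdot 8 \right)} = \left(-1085689 - 1321289\right) - \left(9 - i \sqrt{273}\right) = -2406978 - \left(9 - i \sqrt{273}\right) = -2406987 + i \sqrt{273}$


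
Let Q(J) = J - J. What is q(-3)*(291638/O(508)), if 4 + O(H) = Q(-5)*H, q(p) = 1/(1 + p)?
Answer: 145819/4 ≈ 36455.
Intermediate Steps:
Q(J) = 0
O(H) = -4 (O(H) = -4 + 0*H = -4 + 0 = -4)
q(-3)*(291638/O(508)) = (291638/(-4))/(1 - 3) = (291638*(-1/4))/(-2) = -1/2*(-145819/2) = 145819/4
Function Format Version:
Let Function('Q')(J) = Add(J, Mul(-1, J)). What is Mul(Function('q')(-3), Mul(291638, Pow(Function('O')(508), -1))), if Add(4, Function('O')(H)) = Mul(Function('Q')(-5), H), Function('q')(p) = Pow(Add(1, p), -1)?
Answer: Rational(145819, 4) ≈ 36455.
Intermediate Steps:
Function('Q')(J) = 0
Function('O')(H) = -4 (Function('O')(H) = Add(-4, Mul(0, H)) = Add(-4, 0) = -4)
Mul(Function('q')(-3), Mul(291638, Pow(Function('O')(508), -1))) = Mul(Pow(Add(1, -3), -1), Mul(291638, Pow(-4, -1))) = Mul(Pow(-2, -1), Mul(291638, Rational(-1, 4))) = Mul(Rational(-1, 2), Rational(-145819, 2)) = Rational(145819, 4)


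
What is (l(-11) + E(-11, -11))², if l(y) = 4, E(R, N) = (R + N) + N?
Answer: 841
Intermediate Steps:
E(R, N) = R + 2*N (E(R, N) = (N + R) + N = R + 2*N)
(l(-11) + E(-11, -11))² = (4 + (-11 + 2*(-11)))² = (4 + (-11 - 22))² = (4 - 33)² = (-29)² = 841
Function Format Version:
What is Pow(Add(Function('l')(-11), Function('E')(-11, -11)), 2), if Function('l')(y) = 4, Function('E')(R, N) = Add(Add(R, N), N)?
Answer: 841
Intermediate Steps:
Function('E')(R, N) = Add(R, Mul(2, N)) (Function('E')(R, N) = Add(Add(N, R), N) = Add(R, Mul(2, N)))
Pow(Add(Function('l')(-11), Function('E')(-11, -11)), 2) = Pow(Add(4, Add(-11, Mul(2, -11))), 2) = Pow(Add(4, Add(-11, -22)), 2) = Pow(Add(4, -33), 2) = Pow(-29, 2) = 841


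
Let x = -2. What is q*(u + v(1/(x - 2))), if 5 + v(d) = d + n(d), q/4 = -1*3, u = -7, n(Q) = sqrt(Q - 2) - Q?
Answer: 144 - 18*I ≈ 144.0 - 18.0*I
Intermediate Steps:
n(Q) = sqrt(-2 + Q) - Q
q = -12 (q = 4*(-1*3) = 4*(-3) = -12)
v(d) = -5 + sqrt(-2 + d) (v(d) = -5 + (d + (sqrt(-2 + d) - d)) = -5 + sqrt(-2 + d))
q*(u + v(1/(x - 2))) = -12*(-7 + (-5 + sqrt(-2 + 1/(-2 - 2)))) = -12*(-7 + (-5 + sqrt(-2 + 1/(-4)))) = -12*(-7 + (-5 + sqrt(-2 - 1/4))) = -12*(-7 + (-5 + sqrt(-9/4))) = -12*(-7 + (-5 + 3*I/2)) = -12*(-12 + 3*I/2) = 144 - 18*I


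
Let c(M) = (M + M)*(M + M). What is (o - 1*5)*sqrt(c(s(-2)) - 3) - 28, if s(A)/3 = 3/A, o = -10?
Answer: -28 - 15*sqrt(78) ≈ -160.48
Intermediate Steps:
s(A) = 9/A (s(A) = 3*(3/A) = 9/A)
c(M) = 4*M**2 (c(M) = (2*M)*(2*M) = 4*M**2)
(o - 1*5)*sqrt(c(s(-2)) - 3) - 28 = (-10 - 1*5)*sqrt(4*(9/(-2))**2 - 3) - 28 = (-10 - 5)*sqrt(4*(9*(-1/2))**2 - 3) - 28 = -15*sqrt(4*(-9/2)**2 - 3) - 28 = -15*sqrt(4*(81/4) - 3) - 28 = -15*sqrt(81 - 3) - 28 = -15*sqrt(78) - 28 = -28 - 15*sqrt(78)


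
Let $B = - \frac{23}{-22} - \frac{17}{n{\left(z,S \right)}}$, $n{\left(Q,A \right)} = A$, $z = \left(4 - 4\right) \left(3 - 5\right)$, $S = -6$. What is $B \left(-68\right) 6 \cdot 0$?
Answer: $0$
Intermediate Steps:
$z = 0$ ($z = 0 \left(-2\right) = 0$)
$B = \frac{128}{33}$ ($B = - \frac{23}{-22} - \frac{17}{-6} = \left(-23\right) \left(- \frac{1}{22}\right) - - \frac{17}{6} = \frac{23}{22} + \frac{17}{6} = \frac{128}{33} \approx 3.8788$)
$B \left(-68\right) 6 \cdot 0 = \frac{128}{33} \left(-68\right) 6 \cdot 0 = \left(- \frac{8704}{33}\right) 0 = 0$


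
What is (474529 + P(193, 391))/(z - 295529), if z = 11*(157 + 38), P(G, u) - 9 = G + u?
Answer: -237561/146692 ≈ -1.6195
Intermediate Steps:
P(G, u) = 9 + G + u (P(G, u) = 9 + (G + u) = 9 + G + u)
z = 2145 (z = 11*195 = 2145)
(474529 + P(193, 391))/(z - 295529) = (474529 + (9 + 193 + 391))/(2145 - 295529) = (474529 + 593)/(-293384) = 475122*(-1/293384) = -237561/146692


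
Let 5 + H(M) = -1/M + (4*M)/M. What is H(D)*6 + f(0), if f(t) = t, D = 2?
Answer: -9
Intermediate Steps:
H(M) = -1 - 1/M (H(M) = -5 + (-1/M + (4*M)/M) = -5 + (-1/M + 4) = -5 + (4 - 1/M) = -1 - 1/M)
H(D)*6 + f(0) = ((-1 - 1*2)/2)*6 + 0 = ((-1 - 2)/2)*6 + 0 = ((1/2)*(-3))*6 + 0 = -3/2*6 + 0 = -9 + 0 = -9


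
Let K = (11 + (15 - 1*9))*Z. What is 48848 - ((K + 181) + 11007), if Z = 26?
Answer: 37218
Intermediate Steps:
K = 442 (K = (11 + (15 - 1*9))*26 = (11 + (15 - 9))*26 = (11 + 6)*26 = 17*26 = 442)
48848 - ((K + 181) + 11007) = 48848 - ((442 + 181) + 11007) = 48848 - (623 + 11007) = 48848 - 1*11630 = 48848 - 11630 = 37218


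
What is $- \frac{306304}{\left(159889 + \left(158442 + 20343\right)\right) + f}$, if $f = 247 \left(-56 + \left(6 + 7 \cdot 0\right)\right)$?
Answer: $- \frac{76576}{81581} \approx -0.93865$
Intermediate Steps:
$f = -12350$ ($f = 247 \left(-56 + \left(6 + 0\right)\right) = 247 \left(-56 + 6\right) = 247 \left(-50\right) = -12350$)
$- \frac{306304}{\left(159889 + \left(158442 + 20343\right)\right) + f} = - \frac{306304}{\left(159889 + \left(158442 + 20343\right)\right) - 12350} = - \frac{306304}{\left(159889 + 178785\right) - 12350} = - \frac{306304}{338674 - 12350} = - \frac{306304}{326324} = \left(-306304\right) \frac{1}{326324} = - \frac{76576}{81581}$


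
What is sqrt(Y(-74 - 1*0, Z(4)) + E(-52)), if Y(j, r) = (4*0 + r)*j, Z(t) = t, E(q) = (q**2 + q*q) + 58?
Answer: sqrt(5170) ≈ 71.903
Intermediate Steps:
E(q) = 58 + 2*q**2 (E(q) = (q**2 + q**2) + 58 = 2*q**2 + 58 = 58 + 2*q**2)
Y(j, r) = j*r (Y(j, r) = (0 + r)*j = r*j = j*r)
sqrt(Y(-74 - 1*0, Z(4)) + E(-52)) = sqrt((-74 - 1*0)*4 + (58 + 2*(-52)**2)) = sqrt((-74 + 0)*4 + (58 + 2*2704)) = sqrt(-74*4 + (58 + 5408)) = sqrt(-296 + 5466) = sqrt(5170)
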